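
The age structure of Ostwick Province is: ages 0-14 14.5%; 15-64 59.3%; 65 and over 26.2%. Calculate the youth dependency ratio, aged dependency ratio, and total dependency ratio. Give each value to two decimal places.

Youth dependency ratio = 14.5 / 59.3 × 100 = 24.45
Old-age dependency ratio = 26.2 / 59.3 × 100 = 44.18
Total dependency ratio = (14.5 + 26.2) / 59.3 × 100 = 40.7 / 59.3 × 100 = 68.63

Youth dependency ratio: 24.45
Old-age dependency ratio: 44.18
Total dependency ratio: 68.63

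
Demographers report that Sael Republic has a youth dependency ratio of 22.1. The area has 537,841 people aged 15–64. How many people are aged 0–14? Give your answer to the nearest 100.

Youth dependency ratio = youth / working-age × 100
22.1 = Y / 537,841 × 100
⇒ 118,900

Aged 0–14: 118,900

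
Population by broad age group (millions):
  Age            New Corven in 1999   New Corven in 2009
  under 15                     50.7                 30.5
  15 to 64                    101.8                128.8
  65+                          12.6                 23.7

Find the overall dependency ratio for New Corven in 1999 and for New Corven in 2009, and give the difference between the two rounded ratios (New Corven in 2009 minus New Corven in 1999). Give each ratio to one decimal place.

New Corven in 1999: 62.2
New Corven in 2009: 42.1
Difference: -20.1

New Corven in 1999: (50.7 + 12.6) / 101.8 × 100 = 63.3 / 101.8 × 100 = 62.2
New Corven in 2009: (30.5 + 23.7) / 128.8 × 100 = 54.2 / 128.8 × 100 = 42.1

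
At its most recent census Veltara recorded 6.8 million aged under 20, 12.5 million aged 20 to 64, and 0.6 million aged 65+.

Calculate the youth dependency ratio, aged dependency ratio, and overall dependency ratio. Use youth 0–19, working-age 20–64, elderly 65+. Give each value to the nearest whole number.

Youth dependency ratio: 54
Old-age dependency ratio: 5
Total dependency ratio: 59

Youth dependency ratio = 6.8 / 12.5 × 100 = 54
Old-age dependency ratio = 0.6 / 12.5 × 100 = 5
Total dependency ratio = (6.8 + 0.6) / 12.5 × 100 = 7.4 / 12.5 × 100 = 59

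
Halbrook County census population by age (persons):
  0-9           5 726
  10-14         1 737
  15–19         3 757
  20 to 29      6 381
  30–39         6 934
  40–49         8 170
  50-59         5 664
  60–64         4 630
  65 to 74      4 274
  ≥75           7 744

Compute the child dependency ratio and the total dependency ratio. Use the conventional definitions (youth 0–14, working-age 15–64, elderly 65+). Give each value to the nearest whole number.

0–14: 5 726 + 1 737 = 7 463
15–64: 3 757 + 6 381 + 6 934 + 8 170 + 5 664 + 4 630 = 35 536
65+: 4 274 + 7 744 = 12 018
Youth dependency ratio = 7 463 / 35 536 × 100 = 21
Total dependency ratio = (7 463 + 12 018) / 35 536 × 100 = 19 481 / 35 536 × 100 = 55

Youth dependency ratio: 21
Total dependency ratio: 55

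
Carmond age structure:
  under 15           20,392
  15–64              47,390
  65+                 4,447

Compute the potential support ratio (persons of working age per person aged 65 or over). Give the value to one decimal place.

Potential support ratio = 47,390 / 4,447 = 10.7

Potential support ratio: 10.7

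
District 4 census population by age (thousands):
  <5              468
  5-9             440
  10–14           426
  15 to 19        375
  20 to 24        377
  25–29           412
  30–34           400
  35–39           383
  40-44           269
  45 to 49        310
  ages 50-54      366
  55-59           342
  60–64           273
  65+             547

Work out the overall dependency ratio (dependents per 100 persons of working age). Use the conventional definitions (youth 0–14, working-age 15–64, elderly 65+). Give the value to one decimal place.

Total dependency ratio: 53.6

0–14: 468 + 440 + 426 = 1 334
15–64: 375 + 377 + 412 + 400 + 383 + 269 + 310 + 366 + 342 + 273 = 3 507
65+: 547
Total dependency ratio = (1 334 + 547) / 3 507 × 100 = 1 881 / 3 507 × 100 = 53.6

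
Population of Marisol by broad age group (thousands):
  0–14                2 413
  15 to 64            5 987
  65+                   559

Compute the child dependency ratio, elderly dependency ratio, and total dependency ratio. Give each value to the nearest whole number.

Youth dependency ratio: 40
Old-age dependency ratio: 9
Total dependency ratio: 50

Youth dependency ratio = 2 413 / 5 987 × 100 = 40
Old-age dependency ratio = 559 / 5 987 × 100 = 9
Total dependency ratio = (2 413 + 559) / 5 987 × 100 = 2 972 / 5 987 × 100 = 50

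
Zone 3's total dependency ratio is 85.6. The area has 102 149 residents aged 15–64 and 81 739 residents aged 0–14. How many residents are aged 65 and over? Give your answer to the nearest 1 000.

Total dependency ratio = (youth + elderly) / working-age × 100
85.6 = (81 739 + E) / 102 149 × 100
⇒ 6 000

Aged 65 and over: 6 000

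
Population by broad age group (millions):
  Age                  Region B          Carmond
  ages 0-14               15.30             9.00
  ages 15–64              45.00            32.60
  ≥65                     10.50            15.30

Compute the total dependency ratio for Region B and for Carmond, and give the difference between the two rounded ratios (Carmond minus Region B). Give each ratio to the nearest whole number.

Region B: (15.30 + 10.50) / 45.00 × 100 = 25.80 / 45.00 × 100 = 57
Carmond: (9.00 + 15.30) / 32.60 × 100 = 24.30 / 32.60 × 100 = 75

Region B: 57
Carmond: 75
Difference: +18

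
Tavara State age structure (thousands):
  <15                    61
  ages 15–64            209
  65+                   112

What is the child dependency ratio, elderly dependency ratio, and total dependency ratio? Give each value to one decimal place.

Youth dependency ratio = 61 / 209 × 100 = 29.2
Old-age dependency ratio = 112 / 209 × 100 = 53.6
Total dependency ratio = (61 + 112) / 209 × 100 = 173 / 209 × 100 = 82.8

Youth dependency ratio: 29.2
Old-age dependency ratio: 53.6
Total dependency ratio: 82.8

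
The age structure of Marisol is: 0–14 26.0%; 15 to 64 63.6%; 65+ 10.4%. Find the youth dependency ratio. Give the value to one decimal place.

Youth dependency ratio: 40.9

Youth dependency ratio = 26.0 / 63.6 × 100 = 40.9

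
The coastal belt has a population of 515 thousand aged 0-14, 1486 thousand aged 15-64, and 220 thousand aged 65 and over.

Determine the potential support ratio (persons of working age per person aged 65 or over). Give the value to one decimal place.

Potential support ratio = 1486 / 220 = 6.8

Potential support ratio: 6.8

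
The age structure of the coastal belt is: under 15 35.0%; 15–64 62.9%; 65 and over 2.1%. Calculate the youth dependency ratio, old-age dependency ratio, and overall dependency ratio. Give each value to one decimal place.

Youth dependency ratio: 55.6
Old-age dependency ratio: 3.3
Total dependency ratio: 59.0

Youth dependency ratio = 35.0 / 62.9 × 100 = 55.6
Old-age dependency ratio = 2.1 / 62.9 × 100 = 3.3
Total dependency ratio = (35.0 + 2.1) / 62.9 × 100 = 37.1 / 62.9 × 100 = 59.0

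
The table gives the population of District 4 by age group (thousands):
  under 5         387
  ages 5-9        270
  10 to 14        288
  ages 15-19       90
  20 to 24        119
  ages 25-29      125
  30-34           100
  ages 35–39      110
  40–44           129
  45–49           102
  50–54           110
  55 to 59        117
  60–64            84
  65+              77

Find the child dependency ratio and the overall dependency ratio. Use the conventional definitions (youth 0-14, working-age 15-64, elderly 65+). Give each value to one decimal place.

Youth dependency ratio: 87.0
Total dependency ratio: 94.1

0–14: 387 + 270 + 288 = 945
15–64: 90 + 119 + 125 + 100 + 110 + 129 + 102 + 110 + 117 + 84 = 1,086
65+: 77
Youth dependency ratio = 945 / 1,086 × 100 = 87.0
Total dependency ratio = (945 + 77) / 1,086 × 100 = 1,022 / 1,086 × 100 = 94.1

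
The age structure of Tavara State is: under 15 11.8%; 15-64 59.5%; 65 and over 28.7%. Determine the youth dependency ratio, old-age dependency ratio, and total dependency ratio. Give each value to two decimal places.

Youth dependency ratio: 19.83
Old-age dependency ratio: 48.24
Total dependency ratio: 68.07

Youth dependency ratio = 11.8 / 59.5 × 100 = 19.83
Old-age dependency ratio = 28.7 / 59.5 × 100 = 48.24
Total dependency ratio = (11.8 + 28.7) / 59.5 × 100 = 40.5 / 59.5 × 100 = 68.07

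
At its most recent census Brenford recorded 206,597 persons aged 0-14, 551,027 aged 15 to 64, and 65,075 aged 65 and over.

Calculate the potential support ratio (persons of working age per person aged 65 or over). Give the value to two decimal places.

Potential support ratio = 551,027 / 65,075 = 8.47

Potential support ratio: 8.47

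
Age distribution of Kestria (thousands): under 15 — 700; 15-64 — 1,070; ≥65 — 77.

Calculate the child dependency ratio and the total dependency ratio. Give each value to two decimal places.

Youth dependency ratio: 65.42
Total dependency ratio: 72.62

Youth dependency ratio = 700 / 1,070 × 100 = 65.42
Total dependency ratio = (700 + 77) / 1,070 × 100 = 777 / 1,070 × 100 = 72.62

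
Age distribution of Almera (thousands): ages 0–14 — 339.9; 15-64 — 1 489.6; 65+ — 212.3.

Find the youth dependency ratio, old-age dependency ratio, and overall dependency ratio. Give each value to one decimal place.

Youth dependency ratio: 22.8
Old-age dependency ratio: 14.3
Total dependency ratio: 37.1

Youth dependency ratio = 339.9 / 1 489.6 × 100 = 22.8
Old-age dependency ratio = 212.3 / 1 489.6 × 100 = 14.3
Total dependency ratio = (339.9 + 212.3) / 1 489.6 × 100 = 552.2 / 1 489.6 × 100 = 37.1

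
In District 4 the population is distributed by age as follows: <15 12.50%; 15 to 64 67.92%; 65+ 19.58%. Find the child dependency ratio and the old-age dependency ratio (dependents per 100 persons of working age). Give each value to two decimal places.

Youth dependency ratio: 18.40
Old-age dependency ratio: 28.83

Youth dependency ratio = 12.50 / 67.92 × 100 = 18.40
Old-age dependency ratio = 19.58 / 67.92 × 100 = 28.83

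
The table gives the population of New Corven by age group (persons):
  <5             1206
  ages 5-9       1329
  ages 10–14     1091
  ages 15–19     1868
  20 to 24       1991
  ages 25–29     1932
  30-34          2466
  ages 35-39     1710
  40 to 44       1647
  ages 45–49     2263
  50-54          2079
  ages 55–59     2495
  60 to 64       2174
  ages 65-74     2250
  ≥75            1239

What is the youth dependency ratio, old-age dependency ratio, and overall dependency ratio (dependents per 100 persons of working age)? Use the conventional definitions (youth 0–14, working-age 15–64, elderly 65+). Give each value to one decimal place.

0–14: 1206 + 1329 + 1091 = 3626
15–64: 1868 + 1991 + 1932 + 2466 + 1710 + 1647 + 2263 + 2079 + 2495 + 2174 = 20625
65+: 2250 + 1239 = 3489
Youth dependency ratio = 3626 / 20625 × 100 = 17.6
Old-age dependency ratio = 3489 / 20625 × 100 = 16.9
Total dependency ratio = (3626 + 3489) / 20625 × 100 = 7115 / 20625 × 100 = 34.5

Youth dependency ratio: 17.6
Old-age dependency ratio: 16.9
Total dependency ratio: 34.5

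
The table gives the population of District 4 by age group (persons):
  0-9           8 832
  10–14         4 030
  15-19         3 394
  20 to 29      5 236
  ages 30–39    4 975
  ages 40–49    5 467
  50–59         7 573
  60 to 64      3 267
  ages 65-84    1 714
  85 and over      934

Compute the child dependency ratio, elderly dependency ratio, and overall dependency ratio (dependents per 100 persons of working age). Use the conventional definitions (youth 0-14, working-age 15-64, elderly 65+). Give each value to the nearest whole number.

Youth dependency ratio: 43
Old-age dependency ratio: 9
Total dependency ratio: 52

0–14: 8 832 + 4 030 = 12 862
15–64: 3 394 + 5 236 + 4 975 + 5 467 + 7 573 + 3 267 = 29 912
65+: 1 714 + 934 = 2 648
Youth dependency ratio = 12 862 / 29 912 × 100 = 43
Old-age dependency ratio = 2 648 / 29 912 × 100 = 9
Total dependency ratio = (12 862 + 2 648) / 29 912 × 100 = 15 510 / 29 912 × 100 = 52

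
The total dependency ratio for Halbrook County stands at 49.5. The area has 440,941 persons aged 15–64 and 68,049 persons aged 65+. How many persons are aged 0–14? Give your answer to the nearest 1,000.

Total dependency ratio = (youth + elderly) / working-age × 100
49.5 = (Y + 68,049) / 440,941 × 100
⇒ 150,000

Aged 0–14: 150,000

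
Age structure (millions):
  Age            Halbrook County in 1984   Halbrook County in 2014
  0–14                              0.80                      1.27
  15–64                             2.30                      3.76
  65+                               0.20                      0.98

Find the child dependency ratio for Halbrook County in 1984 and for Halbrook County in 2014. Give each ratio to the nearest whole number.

Halbrook County in 1984: 35
Halbrook County in 2014: 34

Halbrook County in 1984: 0.80 / 2.30 × 100 = 35
Halbrook County in 2014: 1.27 / 3.76 × 100 = 34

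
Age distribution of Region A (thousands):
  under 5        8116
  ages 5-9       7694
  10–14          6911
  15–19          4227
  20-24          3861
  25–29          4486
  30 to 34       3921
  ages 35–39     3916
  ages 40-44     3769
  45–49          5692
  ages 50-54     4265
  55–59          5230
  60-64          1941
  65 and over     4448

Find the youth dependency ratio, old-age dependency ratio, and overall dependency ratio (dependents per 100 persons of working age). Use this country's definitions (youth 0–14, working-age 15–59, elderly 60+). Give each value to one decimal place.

0–14: 8116 + 7694 + 6911 = 22721
15–59: 4227 + 3861 + 4486 + 3921 + 3916 + 3769 + 5692 + 4265 + 5230 = 39367
60+: 1941 + 4448 = 6389
Youth dependency ratio = 22721 / 39367 × 100 = 57.7
Old-age dependency ratio = 6389 / 39367 × 100 = 16.2
Total dependency ratio = (22721 + 6389) / 39367 × 100 = 29110 / 39367 × 100 = 73.9

Youth dependency ratio: 57.7
Old-age dependency ratio: 16.2
Total dependency ratio: 73.9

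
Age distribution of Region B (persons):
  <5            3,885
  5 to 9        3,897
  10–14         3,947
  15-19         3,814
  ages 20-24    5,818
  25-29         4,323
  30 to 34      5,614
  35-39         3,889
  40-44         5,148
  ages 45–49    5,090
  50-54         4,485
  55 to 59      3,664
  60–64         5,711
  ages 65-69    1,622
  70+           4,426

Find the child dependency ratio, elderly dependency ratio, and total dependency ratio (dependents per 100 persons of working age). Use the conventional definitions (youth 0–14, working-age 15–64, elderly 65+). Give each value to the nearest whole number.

0–14: 3,885 + 3,897 + 3,947 = 11,729
15–64: 3,814 + 5,818 + 4,323 + 5,614 + 3,889 + 5,148 + 5,090 + 4,485 + 3,664 + 5,711 = 47,556
65+: 1,622 + 4,426 = 6,048
Youth dependency ratio = 11,729 / 47,556 × 100 = 25
Old-age dependency ratio = 6,048 / 47,556 × 100 = 13
Total dependency ratio = (11,729 + 6,048) / 47,556 × 100 = 17,777 / 47,556 × 100 = 37

Youth dependency ratio: 25
Old-age dependency ratio: 13
Total dependency ratio: 37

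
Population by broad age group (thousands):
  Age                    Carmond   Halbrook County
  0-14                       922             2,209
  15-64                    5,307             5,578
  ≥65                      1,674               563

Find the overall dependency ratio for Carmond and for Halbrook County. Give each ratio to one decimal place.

Carmond: 48.9
Halbrook County: 49.7

Carmond: (922 + 1,674) / 5,307 × 100 = 2,596 / 5,307 × 100 = 48.9
Halbrook County: (2,209 + 563) / 5,578 × 100 = 2,772 / 5,578 × 100 = 49.7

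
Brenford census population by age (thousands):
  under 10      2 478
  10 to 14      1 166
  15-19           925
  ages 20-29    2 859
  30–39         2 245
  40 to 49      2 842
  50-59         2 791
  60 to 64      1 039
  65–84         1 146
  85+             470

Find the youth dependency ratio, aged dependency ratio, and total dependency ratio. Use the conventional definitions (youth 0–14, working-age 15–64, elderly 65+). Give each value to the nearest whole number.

0–14: 2 478 + 1 166 = 3 644
15–64: 925 + 2 859 + 2 245 + 2 842 + 2 791 + 1 039 = 12 701
65+: 1 146 + 470 = 1 616
Youth dependency ratio = 3 644 / 12 701 × 100 = 29
Old-age dependency ratio = 1 616 / 12 701 × 100 = 13
Total dependency ratio = (3 644 + 1 616) / 12 701 × 100 = 5 260 / 12 701 × 100 = 41

Youth dependency ratio: 29
Old-age dependency ratio: 13
Total dependency ratio: 41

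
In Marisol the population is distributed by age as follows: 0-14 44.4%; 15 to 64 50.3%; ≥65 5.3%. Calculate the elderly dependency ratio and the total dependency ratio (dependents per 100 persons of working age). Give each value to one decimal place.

Old-age dependency ratio = 5.3 / 50.3 × 100 = 10.5
Total dependency ratio = (44.4 + 5.3) / 50.3 × 100 = 49.7 / 50.3 × 100 = 98.8

Old-age dependency ratio: 10.5
Total dependency ratio: 98.8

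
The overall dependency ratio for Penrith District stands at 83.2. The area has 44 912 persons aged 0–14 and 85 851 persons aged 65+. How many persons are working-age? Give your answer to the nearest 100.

Working-age: 157 200

Total dependency ratio = (youth + elderly) / working-age × 100
83.2 = (44 912 + 85 851) / W × 100
⇒ 157 200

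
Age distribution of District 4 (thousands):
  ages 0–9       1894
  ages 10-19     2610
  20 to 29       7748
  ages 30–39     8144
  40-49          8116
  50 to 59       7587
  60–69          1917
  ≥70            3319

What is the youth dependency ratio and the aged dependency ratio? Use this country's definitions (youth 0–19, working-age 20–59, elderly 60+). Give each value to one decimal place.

Youth dependency ratio: 14.3
Old-age dependency ratio: 16.6

0–19: 1894 + 2610 = 4504
20–59: 7748 + 8144 + 8116 + 7587 = 31595
60+: 1917 + 3319 = 5236
Youth dependency ratio = 4504 / 31595 × 100 = 14.3
Old-age dependency ratio = 5236 / 31595 × 100 = 16.6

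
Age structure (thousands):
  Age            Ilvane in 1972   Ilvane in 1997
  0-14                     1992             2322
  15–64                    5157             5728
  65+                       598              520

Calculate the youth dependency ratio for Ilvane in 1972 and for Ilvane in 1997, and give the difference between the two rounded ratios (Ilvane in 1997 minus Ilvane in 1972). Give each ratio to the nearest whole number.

Ilvane in 1972: 1992 / 5157 × 100 = 39
Ilvane in 1997: 2322 / 5728 × 100 = 41

Ilvane in 1972: 39
Ilvane in 1997: 41
Difference: +2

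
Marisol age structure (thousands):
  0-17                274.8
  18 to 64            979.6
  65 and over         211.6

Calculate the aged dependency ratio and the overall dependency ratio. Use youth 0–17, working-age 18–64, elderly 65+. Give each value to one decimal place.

Old-age dependency ratio = 211.6 / 979.6 × 100 = 21.6
Total dependency ratio = (274.8 + 211.6) / 979.6 × 100 = 486.4 / 979.6 × 100 = 49.7

Old-age dependency ratio: 21.6
Total dependency ratio: 49.7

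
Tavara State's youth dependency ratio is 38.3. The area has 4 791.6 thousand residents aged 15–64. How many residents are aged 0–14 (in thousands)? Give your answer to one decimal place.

Youth dependency ratio = youth / working-age × 100
38.3 = Y / 4 791.6 × 100
⇒ 1 835.2

Aged 0–14: 1 835.2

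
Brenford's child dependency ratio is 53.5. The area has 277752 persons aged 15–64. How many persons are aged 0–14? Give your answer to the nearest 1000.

Youth dependency ratio = youth / working-age × 100
53.5 = Y / 277752 × 100
⇒ 149000

Aged 0–14: 149000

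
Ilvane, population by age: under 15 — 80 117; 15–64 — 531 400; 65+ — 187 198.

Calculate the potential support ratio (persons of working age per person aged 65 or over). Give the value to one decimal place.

Potential support ratio: 2.8

Potential support ratio = 531 400 / 187 198 = 2.8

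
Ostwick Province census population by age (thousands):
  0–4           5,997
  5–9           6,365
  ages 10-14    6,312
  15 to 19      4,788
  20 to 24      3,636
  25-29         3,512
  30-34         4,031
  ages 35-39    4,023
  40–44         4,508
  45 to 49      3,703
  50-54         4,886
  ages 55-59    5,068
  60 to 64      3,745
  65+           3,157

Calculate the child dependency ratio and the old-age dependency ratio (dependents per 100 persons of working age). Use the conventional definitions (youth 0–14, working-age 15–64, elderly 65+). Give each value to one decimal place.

Youth dependency ratio: 44.6
Old-age dependency ratio: 7.5

0–14: 5,997 + 6,365 + 6,312 = 18,674
15–64: 4,788 + 3,636 + 3,512 + 4,031 + 4,023 + 4,508 + 3,703 + 4,886 + 5,068 + 3,745 = 41,900
65+: 3,157
Youth dependency ratio = 18,674 / 41,900 × 100 = 44.6
Old-age dependency ratio = 3,157 / 41,900 × 100 = 7.5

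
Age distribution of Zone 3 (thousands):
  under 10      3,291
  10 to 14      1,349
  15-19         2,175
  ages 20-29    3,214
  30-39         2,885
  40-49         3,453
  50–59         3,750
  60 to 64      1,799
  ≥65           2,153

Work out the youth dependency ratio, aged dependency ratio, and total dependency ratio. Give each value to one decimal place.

Youth dependency ratio: 26.9
Old-age dependency ratio: 12.5
Total dependency ratio: 39.3

0–14: 3,291 + 1,349 = 4,640
15–64: 2,175 + 3,214 + 2,885 + 3,453 + 3,750 + 1,799 = 17,276
65+: 2,153
Youth dependency ratio = 4,640 / 17,276 × 100 = 26.9
Old-age dependency ratio = 2,153 / 17,276 × 100 = 12.5
Total dependency ratio = (4,640 + 2,153) / 17,276 × 100 = 6,793 / 17,276 × 100 = 39.3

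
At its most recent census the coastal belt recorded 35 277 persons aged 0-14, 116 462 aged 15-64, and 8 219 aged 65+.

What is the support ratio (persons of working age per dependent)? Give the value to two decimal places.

Support ratio: 2.68

Support ratio = 116 462 / (35 277 + 8 219) = 116 462 / 43 496 = 2.68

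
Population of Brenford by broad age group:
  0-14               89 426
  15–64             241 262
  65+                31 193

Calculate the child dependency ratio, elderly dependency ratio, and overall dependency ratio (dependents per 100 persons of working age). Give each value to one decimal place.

Youth dependency ratio: 37.1
Old-age dependency ratio: 12.9
Total dependency ratio: 50.0

Youth dependency ratio = 89 426 / 241 262 × 100 = 37.1
Old-age dependency ratio = 31 193 / 241 262 × 100 = 12.9
Total dependency ratio = (89 426 + 31 193) / 241 262 × 100 = 120 619 / 241 262 × 100 = 50.0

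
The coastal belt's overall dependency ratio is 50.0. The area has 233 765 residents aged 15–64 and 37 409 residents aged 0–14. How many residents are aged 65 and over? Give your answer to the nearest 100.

Total dependency ratio = (youth + elderly) / working-age × 100
50.0 = (37 409 + E) / 233 765 × 100
⇒ 79 500

Aged 65 and over: 79 500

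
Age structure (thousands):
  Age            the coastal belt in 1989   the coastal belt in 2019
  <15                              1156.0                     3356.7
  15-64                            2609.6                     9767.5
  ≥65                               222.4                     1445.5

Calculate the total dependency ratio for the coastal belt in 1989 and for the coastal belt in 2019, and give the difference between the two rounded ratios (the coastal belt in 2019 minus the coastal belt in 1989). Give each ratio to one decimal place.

the coastal belt in 1989: (1156.0 + 222.4) / 2609.6 × 100 = 1378.4 / 2609.6 × 100 = 52.8
the coastal belt in 2019: (3356.7 + 1445.5) / 9767.5 × 100 = 4802.2 / 9767.5 × 100 = 49.2

the coastal belt in 1989: 52.8
the coastal belt in 2019: 49.2
Difference: -3.6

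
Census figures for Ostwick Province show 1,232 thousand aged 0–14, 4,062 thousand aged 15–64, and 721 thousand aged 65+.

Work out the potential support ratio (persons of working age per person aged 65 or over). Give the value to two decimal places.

Potential support ratio: 5.63

Potential support ratio = 4,062 / 721 = 5.63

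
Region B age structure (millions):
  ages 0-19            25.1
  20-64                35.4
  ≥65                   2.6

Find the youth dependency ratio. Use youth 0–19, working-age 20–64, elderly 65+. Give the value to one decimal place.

Youth dependency ratio: 70.9

Youth dependency ratio = 25.1 / 35.4 × 100 = 70.9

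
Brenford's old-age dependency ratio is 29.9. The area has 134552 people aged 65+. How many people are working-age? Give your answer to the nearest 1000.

Old-age dependency ratio = elderly / working-age × 100
29.9 = 134552 / W × 100
⇒ 450000

Working-age: 450000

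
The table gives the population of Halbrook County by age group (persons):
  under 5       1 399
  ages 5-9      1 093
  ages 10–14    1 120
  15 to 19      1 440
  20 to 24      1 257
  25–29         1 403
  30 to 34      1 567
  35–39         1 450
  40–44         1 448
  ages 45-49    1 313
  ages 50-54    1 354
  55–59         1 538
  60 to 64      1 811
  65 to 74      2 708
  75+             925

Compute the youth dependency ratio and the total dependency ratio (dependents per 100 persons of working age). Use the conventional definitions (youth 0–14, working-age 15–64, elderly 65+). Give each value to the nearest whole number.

0–14: 1 399 + 1 093 + 1 120 = 3 612
15–64: 1 440 + 1 257 + 1 403 + 1 567 + 1 450 + 1 448 + 1 313 + 1 354 + 1 538 + 1 811 = 14 581
65+: 2 708 + 925 = 3 633
Youth dependency ratio = 3 612 / 14 581 × 100 = 25
Total dependency ratio = (3 612 + 3 633) / 14 581 × 100 = 7 245 / 14 581 × 100 = 50

Youth dependency ratio: 25
Total dependency ratio: 50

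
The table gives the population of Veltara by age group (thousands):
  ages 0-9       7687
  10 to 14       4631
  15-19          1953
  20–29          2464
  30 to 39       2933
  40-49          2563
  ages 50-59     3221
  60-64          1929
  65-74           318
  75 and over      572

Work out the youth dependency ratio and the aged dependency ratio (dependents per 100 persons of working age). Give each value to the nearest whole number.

0–14: 7687 + 4631 = 12318
15–64: 1953 + 2464 + 2933 + 2563 + 3221 + 1929 = 15063
65+: 318 + 572 = 890
Youth dependency ratio = 12318 / 15063 × 100 = 82
Old-age dependency ratio = 890 / 15063 × 100 = 6

Youth dependency ratio: 82
Old-age dependency ratio: 6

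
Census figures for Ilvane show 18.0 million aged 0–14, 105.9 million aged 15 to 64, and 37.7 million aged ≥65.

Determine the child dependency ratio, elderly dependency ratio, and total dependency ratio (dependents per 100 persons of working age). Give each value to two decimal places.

Youth dependency ratio = 18.0 / 105.9 × 100 = 17.00
Old-age dependency ratio = 37.7 / 105.9 × 100 = 35.60
Total dependency ratio = (18.0 + 37.7) / 105.9 × 100 = 55.7 / 105.9 × 100 = 52.60

Youth dependency ratio: 17.00
Old-age dependency ratio: 35.60
Total dependency ratio: 52.60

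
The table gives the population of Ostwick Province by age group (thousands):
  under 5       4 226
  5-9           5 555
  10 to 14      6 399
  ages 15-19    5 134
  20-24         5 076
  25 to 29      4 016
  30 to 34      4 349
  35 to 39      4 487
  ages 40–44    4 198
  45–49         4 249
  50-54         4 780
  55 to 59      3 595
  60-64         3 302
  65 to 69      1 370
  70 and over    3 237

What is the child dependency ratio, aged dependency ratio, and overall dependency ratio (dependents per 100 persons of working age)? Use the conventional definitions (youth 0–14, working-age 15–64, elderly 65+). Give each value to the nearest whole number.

Youth dependency ratio: 37
Old-age dependency ratio: 11
Total dependency ratio: 48

0–14: 4 226 + 5 555 + 6 399 = 16 180
15–64: 5 134 + 5 076 + 4 016 + 4 349 + 4 487 + 4 198 + 4 249 + 4 780 + 3 595 + 3 302 = 43 186
65+: 1 370 + 3 237 = 4 607
Youth dependency ratio = 16 180 / 43 186 × 100 = 37
Old-age dependency ratio = 4 607 / 43 186 × 100 = 11
Total dependency ratio = (16 180 + 4 607) / 43 186 × 100 = 20 787 / 43 186 × 100 = 48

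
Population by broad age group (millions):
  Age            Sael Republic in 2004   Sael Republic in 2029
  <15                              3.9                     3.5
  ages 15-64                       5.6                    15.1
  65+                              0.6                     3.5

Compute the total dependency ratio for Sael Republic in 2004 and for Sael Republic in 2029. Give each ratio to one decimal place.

Sael Republic in 2004: (3.9 + 0.6) / 5.6 × 100 = 4.5 / 5.6 × 100 = 80.4
Sael Republic in 2029: (3.5 + 3.5) / 15.1 × 100 = 7.0 / 15.1 × 100 = 46.4

Sael Republic in 2004: 80.4
Sael Republic in 2029: 46.4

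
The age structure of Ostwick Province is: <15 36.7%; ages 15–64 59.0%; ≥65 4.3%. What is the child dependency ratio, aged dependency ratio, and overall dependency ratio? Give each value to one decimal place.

Youth dependency ratio: 62.2
Old-age dependency ratio: 7.3
Total dependency ratio: 69.5

Youth dependency ratio = 36.7 / 59.0 × 100 = 62.2
Old-age dependency ratio = 4.3 / 59.0 × 100 = 7.3
Total dependency ratio = (36.7 + 4.3) / 59.0 × 100 = 41.0 / 59.0 × 100 = 69.5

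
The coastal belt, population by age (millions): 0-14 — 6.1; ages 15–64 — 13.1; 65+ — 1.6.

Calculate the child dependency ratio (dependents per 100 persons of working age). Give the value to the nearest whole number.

Youth dependency ratio: 47

Youth dependency ratio = 6.1 / 13.1 × 100 = 47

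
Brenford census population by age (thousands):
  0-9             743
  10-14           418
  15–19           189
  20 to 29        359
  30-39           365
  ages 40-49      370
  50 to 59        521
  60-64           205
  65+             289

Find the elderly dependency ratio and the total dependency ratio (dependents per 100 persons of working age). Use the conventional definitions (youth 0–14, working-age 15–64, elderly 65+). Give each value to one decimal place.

0–14: 743 + 418 = 1161
15–64: 189 + 359 + 365 + 370 + 521 + 205 = 2009
65+: 289
Old-age dependency ratio = 289 / 2009 × 100 = 14.4
Total dependency ratio = (1161 + 289) / 2009 × 100 = 1450 / 2009 × 100 = 72.2

Old-age dependency ratio: 14.4
Total dependency ratio: 72.2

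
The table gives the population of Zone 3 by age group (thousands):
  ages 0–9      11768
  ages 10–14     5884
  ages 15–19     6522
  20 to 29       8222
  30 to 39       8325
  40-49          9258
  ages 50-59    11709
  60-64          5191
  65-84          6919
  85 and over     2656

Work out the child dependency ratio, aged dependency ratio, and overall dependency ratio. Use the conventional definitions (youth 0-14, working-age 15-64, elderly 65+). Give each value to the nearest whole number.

0–14: 11768 + 5884 = 17652
15–64: 6522 + 8222 + 8325 + 9258 + 11709 + 5191 = 49227
65+: 6919 + 2656 = 9575
Youth dependency ratio = 17652 / 49227 × 100 = 36
Old-age dependency ratio = 9575 / 49227 × 100 = 19
Total dependency ratio = (17652 + 9575) / 49227 × 100 = 27227 / 49227 × 100 = 55

Youth dependency ratio: 36
Old-age dependency ratio: 19
Total dependency ratio: 55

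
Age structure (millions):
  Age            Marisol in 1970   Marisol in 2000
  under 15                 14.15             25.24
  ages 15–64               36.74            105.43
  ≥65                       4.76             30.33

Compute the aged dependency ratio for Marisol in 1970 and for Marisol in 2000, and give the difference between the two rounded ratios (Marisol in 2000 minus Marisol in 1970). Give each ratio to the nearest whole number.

Marisol in 1970: 13
Marisol in 2000: 29
Difference: +16

Marisol in 1970: 4.76 / 36.74 × 100 = 13
Marisol in 2000: 30.33 / 105.43 × 100 = 29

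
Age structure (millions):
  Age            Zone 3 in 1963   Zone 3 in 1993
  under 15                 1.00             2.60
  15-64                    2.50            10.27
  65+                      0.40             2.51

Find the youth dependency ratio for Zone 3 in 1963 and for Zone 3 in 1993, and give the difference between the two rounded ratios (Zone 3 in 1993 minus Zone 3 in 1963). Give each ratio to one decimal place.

Zone 3 in 1963: 40.0
Zone 3 in 1993: 25.3
Difference: -14.7

Zone 3 in 1963: 1.00 / 2.50 × 100 = 40.0
Zone 3 in 1993: 2.60 / 10.27 × 100 = 25.3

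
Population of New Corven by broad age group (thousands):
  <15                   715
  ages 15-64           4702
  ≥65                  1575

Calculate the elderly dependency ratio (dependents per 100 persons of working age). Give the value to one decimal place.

Old-age dependency ratio: 33.5

Old-age dependency ratio = 1575 / 4702 × 100 = 33.5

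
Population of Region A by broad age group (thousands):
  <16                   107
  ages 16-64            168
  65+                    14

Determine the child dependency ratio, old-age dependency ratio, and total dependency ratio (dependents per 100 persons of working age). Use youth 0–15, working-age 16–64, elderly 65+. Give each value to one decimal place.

Youth dependency ratio: 63.7
Old-age dependency ratio: 8.3
Total dependency ratio: 72.0

Youth dependency ratio = 107 / 168 × 100 = 63.7
Old-age dependency ratio = 14 / 168 × 100 = 8.3
Total dependency ratio = (107 + 14) / 168 × 100 = 121 / 168 × 100 = 72.0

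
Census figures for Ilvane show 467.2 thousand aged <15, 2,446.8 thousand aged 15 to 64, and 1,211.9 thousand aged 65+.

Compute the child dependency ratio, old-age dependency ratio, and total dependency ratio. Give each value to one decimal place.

Youth dependency ratio = 467.2 / 2,446.8 × 100 = 19.1
Old-age dependency ratio = 1,211.9 / 2,446.8 × 100 = 49.5
Total dependency ratio = (467.2 + 1,211.9) / 2,446.8 × 100 = 1,679.1 / 2,446.8 × 100 = 68.6

Youth dependency ratio: 19.1
Old-age dependency ratio: 49.5
Total dependency ratio: 68.6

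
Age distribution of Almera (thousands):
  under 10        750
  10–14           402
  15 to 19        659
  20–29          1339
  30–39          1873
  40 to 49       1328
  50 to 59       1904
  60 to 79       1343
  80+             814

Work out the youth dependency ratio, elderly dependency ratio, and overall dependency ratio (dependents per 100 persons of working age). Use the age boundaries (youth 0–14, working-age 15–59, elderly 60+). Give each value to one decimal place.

0–14: 750 + 402 = 1152
15–59: 659 + 1339 + 1873 + 1328 + 1904 = 7103
60+: 1343 + 814 = 2157
Youth dependency ratio = 1152 / 7103 × 100 = 16.2
Old-age dependency ratio = 2157 / 7103 × 100 = 30.4
Total dependency ratio = (1152 + 2157) / 7103 × 100 = 3309 / 7103 × 100 = 46.6

Youth dependency ratio: 16.2
Old-age dependency ratio: 30.4
Total dependency ratio: 46.6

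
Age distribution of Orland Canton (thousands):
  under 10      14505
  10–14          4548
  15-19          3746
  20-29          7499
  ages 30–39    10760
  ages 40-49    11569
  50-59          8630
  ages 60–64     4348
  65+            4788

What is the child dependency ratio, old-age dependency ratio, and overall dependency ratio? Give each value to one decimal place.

0–14: 14505 + 4548 = 19053
15–64: 3746 + 7499 + 10760 + 11569 + 8630 + 4348 = 46552
65+: 4788
Youth dependency ratio = 19053 / 46552 × 100 = 40.9
Old-age dependency ratio = 4788 / 46552 × 100 = 10.3
Total dependency ratio = (19053 + 4788) / 46552 × 100 = 23841 / 46552 × 100 = 51.2

Youth dependency ratio: 40.9
Old-age dependency ratio: 10.3
Total dependency ratio: 51.2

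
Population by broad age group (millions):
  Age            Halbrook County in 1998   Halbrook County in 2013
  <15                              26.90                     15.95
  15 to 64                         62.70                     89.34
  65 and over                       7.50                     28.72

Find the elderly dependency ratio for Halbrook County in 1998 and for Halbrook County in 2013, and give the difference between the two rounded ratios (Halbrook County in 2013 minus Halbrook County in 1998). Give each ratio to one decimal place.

Halbrook County in 1998: 7.50 / 62.70 × 100 = 12.0
Halbrook County in 2013: 28.72 / 89.34 × 100 = 32.1

Halbrook County in 1998: 12.0
Halbrook County in 2013: 32.1
Difference: +20.1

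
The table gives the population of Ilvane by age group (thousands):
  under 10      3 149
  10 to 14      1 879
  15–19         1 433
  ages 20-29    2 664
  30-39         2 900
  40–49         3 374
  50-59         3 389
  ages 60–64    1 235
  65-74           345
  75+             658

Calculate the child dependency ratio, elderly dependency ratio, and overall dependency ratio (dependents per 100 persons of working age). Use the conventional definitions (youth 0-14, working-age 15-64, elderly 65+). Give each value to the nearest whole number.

Youth dependency ratio: 34
Old-age dependency ratio: 7
Total dependency ratio: 40

0–14: 3 149 + 1 879 = 5 028
15–64: 1 433 + 2 664 + 2 900 + 3 374 + 3 389 + 1 235 = 14 995
65+: 345 + 658 = 1 003
Youth dependency ratio = 5 028 / 14 995 × 100 = 34
Old-age dependency ratio = 1 003 / 14 995 × 100 = 7
Total dependency ratio = (5 028 + 1 003) / 14 995 × 100 = 6 031 / 14 995 × 100 = 40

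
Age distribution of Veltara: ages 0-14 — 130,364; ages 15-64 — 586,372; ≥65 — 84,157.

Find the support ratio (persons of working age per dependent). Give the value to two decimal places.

Support ratio = 586,372 / (130,364 + 84,157) = 586,372 / 214,521 = 2.73

Support ratio: 2.73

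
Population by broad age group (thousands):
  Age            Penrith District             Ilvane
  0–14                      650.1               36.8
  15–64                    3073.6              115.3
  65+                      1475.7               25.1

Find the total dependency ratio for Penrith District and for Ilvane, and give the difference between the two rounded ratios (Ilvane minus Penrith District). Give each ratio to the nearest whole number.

Penrith District: (650.1 + 1475.7) / 3073.6 × 100 = 2125.8 / 3073.6 × 100 = 69
Ilvane: (36.8 + 25.1) / 115.3 × 100 = 61.9 / 115.3 × 100 = 54

Penrith District: 69
Ilvane: 54
Difference: -15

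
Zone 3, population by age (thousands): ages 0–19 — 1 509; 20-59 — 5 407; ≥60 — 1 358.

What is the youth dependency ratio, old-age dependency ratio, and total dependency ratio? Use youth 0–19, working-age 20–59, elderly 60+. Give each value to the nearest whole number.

Youth dependency ratio = 1 509 / 5 407 × 100 = 28
Old-age dependency ratio = 1 358 / 5 407 × 100 = 25
Total dependency ratio = (1 509 + 1 358) / 5 407 × 100 = 2 867 / 5 407 × 100 = 53

Youth dependency ratio: 28
Old-age dependency ratio: 25
Total dependency ratio: 53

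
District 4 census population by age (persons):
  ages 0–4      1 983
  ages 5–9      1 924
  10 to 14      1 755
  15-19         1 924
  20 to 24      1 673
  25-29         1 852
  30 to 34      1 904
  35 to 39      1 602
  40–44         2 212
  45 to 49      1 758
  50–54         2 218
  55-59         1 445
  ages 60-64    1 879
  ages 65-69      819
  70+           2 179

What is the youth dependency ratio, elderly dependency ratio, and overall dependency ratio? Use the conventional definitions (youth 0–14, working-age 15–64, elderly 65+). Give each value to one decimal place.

0–14: 1 983 + 1 924 + 1 755 = 5 662
15–64: 1 924 + 1 673 + 1 852 + 1 904 + 1 602 + 2 212 + 1 758 + 2 218 + 1 445 + 1 879 = 18 467
65+: 819 + 2 179 = 2 998
Youth dependency ratio = 5 662 / 18 467 × 100 = 30.7
Old-age dependency ratio = 2 998 / 18 467 × 100 = 16.2
Total dependency ratio = (5 662 + 2 998) / 18 467 × 100 = 8 660 / 18 467 × 100 = 46.9

Youth dependency ratio: 30.7
Old-age dependency ratio: 16.2
Total dependency ratio: 46.9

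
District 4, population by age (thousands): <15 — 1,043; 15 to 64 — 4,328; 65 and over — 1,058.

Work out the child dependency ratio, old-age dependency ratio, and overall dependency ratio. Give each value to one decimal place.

Youth dependency ratio: 24.1
Old-age dependency ratio: 24.4
Total dependency ratio: 48.5

Youth dependency ratio = 1,043 / 4,328 × 100 = 24.1
Old-age dependency ratio = 1,058 / 4,328 × 100 = 24.4
Total dependency ratio = (1,043 + 1,058) / 4,328 × 100 = 2,101 / 4,328 × 100 = 48.5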